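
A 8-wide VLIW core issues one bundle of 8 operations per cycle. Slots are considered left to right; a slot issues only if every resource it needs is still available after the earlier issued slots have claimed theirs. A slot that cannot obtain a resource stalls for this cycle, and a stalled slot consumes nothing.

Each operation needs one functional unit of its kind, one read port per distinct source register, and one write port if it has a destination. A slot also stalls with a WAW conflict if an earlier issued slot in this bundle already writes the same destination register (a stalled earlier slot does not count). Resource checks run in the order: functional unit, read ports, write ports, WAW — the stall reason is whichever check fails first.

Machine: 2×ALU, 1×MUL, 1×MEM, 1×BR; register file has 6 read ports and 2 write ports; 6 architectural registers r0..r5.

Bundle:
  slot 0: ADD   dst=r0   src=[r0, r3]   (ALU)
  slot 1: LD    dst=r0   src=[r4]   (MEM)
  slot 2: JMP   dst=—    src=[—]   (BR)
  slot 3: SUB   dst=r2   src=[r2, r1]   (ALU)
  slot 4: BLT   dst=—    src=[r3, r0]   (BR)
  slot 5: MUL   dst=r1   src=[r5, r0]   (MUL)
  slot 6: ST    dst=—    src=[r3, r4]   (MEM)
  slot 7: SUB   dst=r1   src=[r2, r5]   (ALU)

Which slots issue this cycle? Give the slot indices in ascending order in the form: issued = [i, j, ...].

issued = [0, 2, 3, 6]

  0. ALU→r0 ⇒ go  {1A/1Mu/1Ld/1B | 4r 1w}
  1. MEM→r0 ⇒ no(WAW)  {1A/1Mu/1Ld/1B | 4r 1w}
  2. BR ⇒ go  {1A/1Mu/1Ld/0B | 4r 1w}
  3. ALU→r2 ⇒ go  {0A/1Mu/1Ld/0B | 2r 0w}
  4. BR ⇒ no(FU)  {0A/1Mu/1Ld/0B | 2r 0w}
  5. MUL→r1 ⇒ no(WR_PORT)  {0A/1Mu/1Ld/0B | 2r 0w}
  6. MEM ⇒ go  {0A/1Mu/0Ld/0B | 0r 0w}
  7. ALU→r1 ⇒ no(FU)  {0A/1Mu/0Ld/0B | 0r 0w}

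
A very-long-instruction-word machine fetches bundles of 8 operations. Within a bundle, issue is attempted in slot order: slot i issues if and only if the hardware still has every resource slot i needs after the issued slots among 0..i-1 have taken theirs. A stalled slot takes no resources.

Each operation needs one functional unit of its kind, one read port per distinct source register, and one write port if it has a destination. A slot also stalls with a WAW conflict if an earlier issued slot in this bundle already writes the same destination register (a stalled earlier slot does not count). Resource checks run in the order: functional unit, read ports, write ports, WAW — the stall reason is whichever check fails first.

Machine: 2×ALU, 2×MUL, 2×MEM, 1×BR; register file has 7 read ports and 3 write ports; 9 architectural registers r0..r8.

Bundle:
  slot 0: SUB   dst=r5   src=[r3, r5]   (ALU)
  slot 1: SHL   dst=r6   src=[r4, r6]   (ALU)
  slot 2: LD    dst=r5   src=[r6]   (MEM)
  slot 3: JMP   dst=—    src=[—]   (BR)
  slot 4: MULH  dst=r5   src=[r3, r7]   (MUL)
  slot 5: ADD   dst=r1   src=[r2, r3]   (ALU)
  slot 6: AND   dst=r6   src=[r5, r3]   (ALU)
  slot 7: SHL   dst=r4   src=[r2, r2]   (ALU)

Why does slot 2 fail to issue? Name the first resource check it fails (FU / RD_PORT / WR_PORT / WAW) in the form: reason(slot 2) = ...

slot 0 (ALU): ISSUE — free A1,Mu2,Ld2,B1 rp5 wp2
slot 1 (ALU): ISSUE — free A0,Mu2,Ld2,B1 rp3 wp1
slot 2 (MEM): stall WAW — free A0,Mu2,Ld2,B1 rp3 wp1
slot 3 (BR): ISSUE — free A0,Mu2,Ld2,B0 rp3 wp1
slot 4 (MUL): stall WAW — free A0,Mu2,Ld2,B0 rp3 wp1
slot 5 (ALU): stall FU — free A0,Mu2,Ld2,B0 rp3 wp1
slot 6 (ALU): stall FU — free A0,Mu2,Ld2,B0 rp3 wp1
slot 7 (ALU): stall FU — free A0,Mu2,Ld2,B0 rp3 wp1

reason(slot 2) = WAW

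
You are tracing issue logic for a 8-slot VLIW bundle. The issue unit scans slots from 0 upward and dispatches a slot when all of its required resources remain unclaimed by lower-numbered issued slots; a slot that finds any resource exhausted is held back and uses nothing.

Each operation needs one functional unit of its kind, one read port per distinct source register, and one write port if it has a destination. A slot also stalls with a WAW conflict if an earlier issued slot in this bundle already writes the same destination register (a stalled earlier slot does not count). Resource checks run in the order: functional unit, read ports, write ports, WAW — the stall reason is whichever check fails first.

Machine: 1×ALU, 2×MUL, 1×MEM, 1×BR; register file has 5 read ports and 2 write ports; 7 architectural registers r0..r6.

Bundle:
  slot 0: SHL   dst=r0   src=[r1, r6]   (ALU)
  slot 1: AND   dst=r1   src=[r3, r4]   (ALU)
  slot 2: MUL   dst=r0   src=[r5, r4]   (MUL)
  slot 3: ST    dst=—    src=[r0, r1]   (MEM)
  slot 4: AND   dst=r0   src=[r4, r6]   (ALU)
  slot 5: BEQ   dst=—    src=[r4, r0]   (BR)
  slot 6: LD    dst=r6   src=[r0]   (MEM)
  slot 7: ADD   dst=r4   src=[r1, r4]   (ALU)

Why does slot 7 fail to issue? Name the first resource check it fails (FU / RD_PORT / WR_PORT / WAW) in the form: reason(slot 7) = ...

reason(slot 7) = FU

slot 0 (ALU): ISSUE — free A0,Mu2,Ld1,B1 rp3 wp1
slot 1 (ALU): stall FU — free A0,Mu2,Ld1,B1 rp3 wp1
slot 2 (MUL): stall WAW — free A0,Mu2,Ld1,B1 rp3 wp1
slot 3 (MEM): ISSUE — free A0,Mu2,Ld0,B1 rp1 wp1
slot 4 (ALU): stall FU — free A0,Mu2,Ld0,B1 rp1 wp1
slot 5 (BR): stall RD_PORT — free A0,Mu2,Ld0,B1 rp1 wp1
slot 6 (MEM): stall FU — free A0,Mu2,Ld0,B1 rp1 wp1
slot 7 (ALU): stall FU — free A0,Mu2,Ld0,B1 rp1 wp1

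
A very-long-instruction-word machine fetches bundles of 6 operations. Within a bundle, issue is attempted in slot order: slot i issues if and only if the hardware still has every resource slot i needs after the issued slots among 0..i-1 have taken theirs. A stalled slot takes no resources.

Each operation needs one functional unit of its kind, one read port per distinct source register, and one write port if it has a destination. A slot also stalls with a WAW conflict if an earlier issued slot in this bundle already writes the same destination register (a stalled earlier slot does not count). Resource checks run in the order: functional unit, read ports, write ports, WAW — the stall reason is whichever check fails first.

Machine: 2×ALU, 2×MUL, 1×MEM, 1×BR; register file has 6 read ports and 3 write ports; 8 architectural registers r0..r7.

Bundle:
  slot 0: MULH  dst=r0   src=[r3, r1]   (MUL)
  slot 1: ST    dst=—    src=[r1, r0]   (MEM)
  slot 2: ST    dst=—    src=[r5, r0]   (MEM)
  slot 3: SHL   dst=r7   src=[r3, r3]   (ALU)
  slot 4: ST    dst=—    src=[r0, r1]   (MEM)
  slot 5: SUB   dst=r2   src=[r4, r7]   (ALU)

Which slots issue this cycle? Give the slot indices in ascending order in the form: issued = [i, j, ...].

issued = [0, 1, 3]

(0) want 1×MUL +2rd +1wr — yes → AL2|MU1|ME1|BR1|rd4|wr2
(1) want 1×MEM +2rd +0wr — yes → AL2|MU1|ME0|BR1|rd2|wr2
(2) want 1×MEM +2rd +0wr — FU → AL2|MU1|ME0|BR1|rd2|wr2
(3) want 1×ALU +1rd +1wr — yes → AL1|MU1|ME0|BR1|rd1|wr1
(4) want 1×MEM +2rd +0wr — FU → AL1|MU1|ME0|BR1|rd1|wr1
(5) want 1×ALU +2rd +1wr — RD_PORT → AL1|MU1|ME0|BR1|rd1|wr1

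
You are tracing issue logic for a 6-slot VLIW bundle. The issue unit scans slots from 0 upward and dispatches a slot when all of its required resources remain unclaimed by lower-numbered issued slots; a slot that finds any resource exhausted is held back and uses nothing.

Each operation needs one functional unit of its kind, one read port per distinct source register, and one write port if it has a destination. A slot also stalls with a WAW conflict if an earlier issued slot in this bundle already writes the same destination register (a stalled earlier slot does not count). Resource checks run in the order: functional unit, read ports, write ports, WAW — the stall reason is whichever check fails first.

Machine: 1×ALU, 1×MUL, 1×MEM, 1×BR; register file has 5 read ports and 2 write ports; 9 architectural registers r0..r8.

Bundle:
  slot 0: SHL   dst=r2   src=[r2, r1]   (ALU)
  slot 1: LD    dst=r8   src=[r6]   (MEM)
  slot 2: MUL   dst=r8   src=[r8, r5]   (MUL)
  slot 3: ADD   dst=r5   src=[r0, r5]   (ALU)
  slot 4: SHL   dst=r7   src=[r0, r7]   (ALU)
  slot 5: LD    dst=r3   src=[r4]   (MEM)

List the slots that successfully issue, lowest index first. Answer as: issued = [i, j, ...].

(0) want 1×ALU +2rd +1wr — yes → AL0|MU1|ME1|BR1|rd3|wr1
(1) want 1×MEM +1rd +1wr — yes → AL0|MU1|ME0|BR1|rd2|wr0
(2) want 1×MUL +2rd +1wr — WR_PORT → AL0|MU1|ME0|BR1|rd2|wr0
(3) want 1×ALU +2rd +1wr — FU → AL0|MU1|ME0|BR1|rd2|wr0
(4) want 1×ALU +2rd +1wr — FU → AL0|MU1|ME0|BR1|rd2|wr0
(5) want 1×MEM +1rd +1wr — FU → AL0|MU1|ME0|BR1|rd2|wr0

issued = [0, 1]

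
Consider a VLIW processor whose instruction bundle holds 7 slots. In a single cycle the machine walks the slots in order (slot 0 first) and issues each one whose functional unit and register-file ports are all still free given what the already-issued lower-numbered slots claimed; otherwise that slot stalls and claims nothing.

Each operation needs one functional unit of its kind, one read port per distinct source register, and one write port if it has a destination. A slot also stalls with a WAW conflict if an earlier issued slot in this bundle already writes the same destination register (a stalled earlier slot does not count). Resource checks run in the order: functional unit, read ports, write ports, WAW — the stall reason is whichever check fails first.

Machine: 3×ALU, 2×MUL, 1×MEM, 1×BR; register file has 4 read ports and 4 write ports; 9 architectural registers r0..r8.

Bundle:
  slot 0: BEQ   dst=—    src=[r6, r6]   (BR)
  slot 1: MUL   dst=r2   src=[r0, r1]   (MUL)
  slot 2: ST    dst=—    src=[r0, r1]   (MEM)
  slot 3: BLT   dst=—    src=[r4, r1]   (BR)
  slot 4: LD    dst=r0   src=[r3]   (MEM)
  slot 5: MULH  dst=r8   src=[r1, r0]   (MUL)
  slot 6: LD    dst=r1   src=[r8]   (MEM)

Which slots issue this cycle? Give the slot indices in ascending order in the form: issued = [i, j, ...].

issued = [0, 1, 4]

(0) want 1×BR +1rd +0wr — yes → AL3|MU2|ME1|BR0|rd3|wr4
(1) want 1×MUL +2rd +1wr — yes → AL3|MU1|ME1|BR0|rd1|wr3
(2) want 1×MEM +2rd +0wr — RD_PORT → AL3|MU1|ME1|BR0|rd1|wr3
(3) want 1×BR +2rd +0wr — FU → AL3|MU1|ME1|BR0|rd1|wr3
(4) want 1×MEM +1rd +1wr — yes → AL3|MU1|ME0|BR0|rd0|wr2
(5) want 1×MUL +2rd +1wr — RD_PORT → AL3|MU1|ME0|BR0|rd0|wr2
(6) want 1×MEM +1rd +1wr — FU → AL3|MU1|ME0|BR0|rd0|wr2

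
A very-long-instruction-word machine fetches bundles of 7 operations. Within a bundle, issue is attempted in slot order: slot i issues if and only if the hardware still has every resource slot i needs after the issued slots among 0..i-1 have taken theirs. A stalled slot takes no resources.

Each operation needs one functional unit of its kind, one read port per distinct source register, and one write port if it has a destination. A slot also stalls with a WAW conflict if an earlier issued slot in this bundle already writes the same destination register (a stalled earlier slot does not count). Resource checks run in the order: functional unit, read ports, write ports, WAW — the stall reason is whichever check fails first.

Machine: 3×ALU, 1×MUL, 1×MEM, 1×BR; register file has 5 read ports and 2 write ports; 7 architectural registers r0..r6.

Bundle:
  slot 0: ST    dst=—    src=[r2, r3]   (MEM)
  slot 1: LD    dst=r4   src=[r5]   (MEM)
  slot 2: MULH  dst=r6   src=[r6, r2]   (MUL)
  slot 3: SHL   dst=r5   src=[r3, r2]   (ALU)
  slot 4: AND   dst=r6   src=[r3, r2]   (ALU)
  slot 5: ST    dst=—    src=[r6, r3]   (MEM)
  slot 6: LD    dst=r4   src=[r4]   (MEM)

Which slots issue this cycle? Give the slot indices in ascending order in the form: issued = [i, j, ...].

#0 MEM src=r2,r3 dispatched  <A:3 Mu:1 Ld:0 B:1 rd:3 wr:2>
#1 MEM src=r5 held:FU  <A:3 Mu:1 Ld:0 B:1 rd:3 wr:2>
#2 MUL src=r6,r2 dispatched  <A:3 Mu:0 Ld:0 B:1 rd:1 wr:1>
#3 ALU src=r3,r2 held:RD_PORT  <A:3 Mu:0 Ld:0 B:1 rd:1 wr:1>
#4 ALU src=r3,r2 held:RD_PORT  <A:3 Mu:0 Ld:0 B:1 rd:1 wr:1>
#5 MEM src=r6,r3 held:FU  <A:3 Mu:0 Ld:0 B:1 rd:1 wr:1>
#6 MEM src=r4 held:FU  <A:3 Mu:0 Ld:0 B:1 rd:1 wr:1>

issued = [0, 2]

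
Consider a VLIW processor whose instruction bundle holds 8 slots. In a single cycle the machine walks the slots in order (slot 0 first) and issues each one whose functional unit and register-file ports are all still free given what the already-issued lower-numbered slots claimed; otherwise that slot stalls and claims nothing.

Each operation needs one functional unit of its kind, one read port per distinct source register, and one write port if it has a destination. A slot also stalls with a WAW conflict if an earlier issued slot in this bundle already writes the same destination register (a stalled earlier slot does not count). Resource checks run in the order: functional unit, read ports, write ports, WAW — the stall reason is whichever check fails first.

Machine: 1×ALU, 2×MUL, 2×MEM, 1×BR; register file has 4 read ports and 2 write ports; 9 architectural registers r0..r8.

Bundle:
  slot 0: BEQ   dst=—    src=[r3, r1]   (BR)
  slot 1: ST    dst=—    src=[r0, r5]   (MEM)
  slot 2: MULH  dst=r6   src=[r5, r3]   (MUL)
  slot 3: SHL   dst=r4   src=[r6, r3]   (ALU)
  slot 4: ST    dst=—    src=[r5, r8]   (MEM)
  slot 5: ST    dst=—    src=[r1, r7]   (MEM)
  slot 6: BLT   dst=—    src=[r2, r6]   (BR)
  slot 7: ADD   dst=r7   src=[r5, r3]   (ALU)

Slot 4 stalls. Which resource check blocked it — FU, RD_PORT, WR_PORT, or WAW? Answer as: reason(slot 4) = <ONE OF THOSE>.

(0) want 1×BR +2rd +0wr — yes → AL1|MU2|ME2|BR0|rd2|wr2
(1) want 1×MEM +2rd +0wr — yes → AL1|MU2|ME1|BR0|rd0|wr2
(2) want 1×MUL +2rd +1wr — RD_PORT → AL1|MU2|ME1|BR0|rd0|wr2
(3) want 1×ALU +2rd +1wr — RD_PORT → AL1|MU2|ME1|BR0|rd0|wr2
(4) want 1×MEM +2rd +0wr — RD_PORT → AL1|MU2|ME1|BR0|rd0|wr2
(5) want 1×MEM +2rd +0wr — RD_PORT → AL1|MU2|ME1|BR0|rd0|wr2
(6) want 1×BR +2rd +0wr — FU → AL1|MU2|ME1|BR0|rd0|wr2
(7) want 1×ALU +2rd +1wr — RD_PORT → AL1|MU2|ME1|BR0|rd0|wr2

reason(slot 4) = RD_PORT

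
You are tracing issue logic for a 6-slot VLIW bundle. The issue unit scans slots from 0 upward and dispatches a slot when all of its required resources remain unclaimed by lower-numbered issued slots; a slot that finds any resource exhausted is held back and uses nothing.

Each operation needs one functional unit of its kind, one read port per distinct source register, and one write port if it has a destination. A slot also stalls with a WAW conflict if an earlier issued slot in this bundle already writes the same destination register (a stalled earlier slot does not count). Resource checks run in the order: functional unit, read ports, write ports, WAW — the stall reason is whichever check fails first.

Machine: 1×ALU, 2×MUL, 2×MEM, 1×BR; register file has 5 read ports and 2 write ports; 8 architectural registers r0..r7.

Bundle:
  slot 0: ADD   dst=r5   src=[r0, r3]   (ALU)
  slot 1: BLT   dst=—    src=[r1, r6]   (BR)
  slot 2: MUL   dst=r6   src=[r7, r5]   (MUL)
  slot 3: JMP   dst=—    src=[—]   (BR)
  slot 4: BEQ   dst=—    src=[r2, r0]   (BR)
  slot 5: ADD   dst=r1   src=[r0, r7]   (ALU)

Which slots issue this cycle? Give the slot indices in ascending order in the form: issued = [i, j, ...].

  0. ALU→r5 ⇒ go  {0A/2Mu/2Ld/1B | 3r 1w}
  1. BR ⇒ go  {0A/2Mu/2Ld/0B | 1r 1w}
  2. MUL→r6 ⇒ no(RD_PORT)  {0A/2Mu/2Ld/0B | 1r 1w}
  3. BR ⇒ no(FU)  {0A/2Mu/2Ld/0B | 1r 1w}
  4. BR ⇒ no(FU)  {0A/2Mu/2Ld/0B | 1r 1w}
  5. ALU→r1 ⇒ no(FU)  {0A/2Mu/2Ld/0B | 1r 1w}

issued = [0, 1]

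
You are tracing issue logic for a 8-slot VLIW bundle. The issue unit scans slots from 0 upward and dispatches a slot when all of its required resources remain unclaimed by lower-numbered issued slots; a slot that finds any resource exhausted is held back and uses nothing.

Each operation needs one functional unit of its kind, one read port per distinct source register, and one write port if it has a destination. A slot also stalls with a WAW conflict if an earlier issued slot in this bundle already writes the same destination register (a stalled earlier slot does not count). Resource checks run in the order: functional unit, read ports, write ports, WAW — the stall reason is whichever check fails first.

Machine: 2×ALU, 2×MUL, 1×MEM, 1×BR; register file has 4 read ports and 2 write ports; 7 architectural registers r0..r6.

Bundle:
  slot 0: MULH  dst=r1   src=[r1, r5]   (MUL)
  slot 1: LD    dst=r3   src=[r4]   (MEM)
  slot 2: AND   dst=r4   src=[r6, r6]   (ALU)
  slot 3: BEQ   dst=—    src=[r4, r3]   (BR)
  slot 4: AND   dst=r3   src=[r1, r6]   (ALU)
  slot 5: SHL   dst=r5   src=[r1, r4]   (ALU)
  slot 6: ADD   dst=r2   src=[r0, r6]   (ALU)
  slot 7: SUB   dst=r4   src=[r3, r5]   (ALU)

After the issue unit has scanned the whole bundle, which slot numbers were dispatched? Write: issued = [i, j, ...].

[0] MUL needs rd=2 wr=1: ok; after: ALU=2 MUL=1 MEM=1 BR=1, R=2, W=1
[1] MEM needs rd=1 wr=1: ok; after: ALU=2 MUL=1 MEM=0 BR=1, R=1, W=0
[2] ALU needs rd=1 wr=1: WR_PORT; after: ALU=2 MUL=1 MEM=0 BR=1, R=1, W=0
[3] BR needs rd=2 wr=0: RD_PORT; after: ALU=2 MUL=1 MEM=0 BR=1, R=1, W=0
[4] ALU needs rd=2 wr=1: RD_PORT; after: ALU=2 MUL=1 MEM=0 BR=1, R=1, W=0
[5] ALU needs rd=2 wr=1: RD_PORT; after: ALU=2 MUL=1 MEM=0 BR=1, R=1, W=0
[6] ALU needs rd=2 wr=1: RD_PORT; after: ALU=2 MUL=1 MEM=0 BR=1, R=1, W=0
[7] ALU needs rd=2 wr=1: RD_PORT; after: ALU=2 MUL=1 MEM=0 BR=1, R=1, W=0

issued = [0, 1]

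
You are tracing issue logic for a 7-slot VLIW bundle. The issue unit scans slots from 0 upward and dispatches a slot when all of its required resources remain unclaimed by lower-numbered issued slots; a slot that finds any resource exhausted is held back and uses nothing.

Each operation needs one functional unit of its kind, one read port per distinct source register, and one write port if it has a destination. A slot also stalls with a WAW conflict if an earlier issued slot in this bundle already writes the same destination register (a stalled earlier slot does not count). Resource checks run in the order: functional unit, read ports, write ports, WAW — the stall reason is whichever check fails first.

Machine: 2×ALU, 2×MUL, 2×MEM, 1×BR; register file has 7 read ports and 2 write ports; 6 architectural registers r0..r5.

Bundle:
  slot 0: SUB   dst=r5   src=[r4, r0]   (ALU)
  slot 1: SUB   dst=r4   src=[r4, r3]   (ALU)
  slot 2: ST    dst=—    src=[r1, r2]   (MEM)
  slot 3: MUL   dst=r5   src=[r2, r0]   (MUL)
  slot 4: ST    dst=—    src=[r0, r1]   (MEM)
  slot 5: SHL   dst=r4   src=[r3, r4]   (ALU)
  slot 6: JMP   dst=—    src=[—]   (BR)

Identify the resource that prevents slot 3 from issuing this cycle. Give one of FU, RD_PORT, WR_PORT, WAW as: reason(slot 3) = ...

reason(slot 3) = RD_PORT

slot 0 (ALU): ISSUE — free A1,Mu2,Ld2,B1 rp5 wp1
slot 1 (ALU): ISSUE — free A0,Mu2,Ld2,B1 rp3 wp0
slot 2 (MEM): ISSUE — free A0,Mu2,Ld1,B1 rp1 wp0
slot 3 (MUL): stall RD_PORT — free A0,Mu2,Ld1,B1 rp1 wp0
slot 4 (MEM): stall RD_PORT — free A0,Mu2,Ld1,B1 rp1 wp0
slot 5 (ALU): stall FU — free A0,Mu2,Ld1,B1 rp1 wp0
slot 6 (BR): ISSUE — free A0,Mu2,Ld1,B0 rp1 wp0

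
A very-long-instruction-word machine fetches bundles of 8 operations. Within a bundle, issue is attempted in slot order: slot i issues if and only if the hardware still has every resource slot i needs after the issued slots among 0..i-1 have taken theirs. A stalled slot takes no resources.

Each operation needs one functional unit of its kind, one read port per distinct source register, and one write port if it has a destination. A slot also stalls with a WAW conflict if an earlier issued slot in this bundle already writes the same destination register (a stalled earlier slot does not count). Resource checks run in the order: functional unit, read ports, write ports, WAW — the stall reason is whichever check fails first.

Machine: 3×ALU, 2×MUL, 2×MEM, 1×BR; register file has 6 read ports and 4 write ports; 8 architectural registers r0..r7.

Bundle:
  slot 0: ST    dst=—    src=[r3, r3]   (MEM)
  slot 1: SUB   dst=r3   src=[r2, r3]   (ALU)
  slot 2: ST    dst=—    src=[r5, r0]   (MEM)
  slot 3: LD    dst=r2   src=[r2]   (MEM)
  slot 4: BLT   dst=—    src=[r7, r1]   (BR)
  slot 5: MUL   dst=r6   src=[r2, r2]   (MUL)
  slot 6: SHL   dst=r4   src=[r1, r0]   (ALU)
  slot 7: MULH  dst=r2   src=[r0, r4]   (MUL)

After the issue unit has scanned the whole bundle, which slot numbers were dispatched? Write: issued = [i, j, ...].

[0] MEM needs rd=1 wr=0: ok; after: ALU=3 MUL=2 MEM=1 BR=1, R=5, W=4
[1] ALU needs rd=2 wr=1: ok; after: ALU=2 MUL=2 MEM=1 BR=1, R=3, W=3
[2] MEM needs rd=2 wr=0: ok; after: ALU=2 MUL=2 MEM=0 BR=1, R=1, W=3
[3] MEM needs rd=1 wr=1: FU; after: ALU=2 MUL=2 MEM=0 BR=1, R=1, W=3
[4] BR needs rd=2 wr=0: RD_PORT; after: ALU=2 MUL=2 MEM=0 BR=1, R=1, W=3
[5] MUL needs rd=1 wr=1: ok; after: ALU=2 MUL=1 MEM=0 BR=1, R=0, W=2
[6] ALU needs rd=2 wr=1: RD_PORT; after: ALU=2 MUL=1 MEM=0 BR=1, R=0, W=2
[7] MUL needs rd=2 wr=1: RD_PORT; after: ALU=2 MUL=1 MEM=0 BR=1, R=0, W=2

issued = [0, 1, 2, 5]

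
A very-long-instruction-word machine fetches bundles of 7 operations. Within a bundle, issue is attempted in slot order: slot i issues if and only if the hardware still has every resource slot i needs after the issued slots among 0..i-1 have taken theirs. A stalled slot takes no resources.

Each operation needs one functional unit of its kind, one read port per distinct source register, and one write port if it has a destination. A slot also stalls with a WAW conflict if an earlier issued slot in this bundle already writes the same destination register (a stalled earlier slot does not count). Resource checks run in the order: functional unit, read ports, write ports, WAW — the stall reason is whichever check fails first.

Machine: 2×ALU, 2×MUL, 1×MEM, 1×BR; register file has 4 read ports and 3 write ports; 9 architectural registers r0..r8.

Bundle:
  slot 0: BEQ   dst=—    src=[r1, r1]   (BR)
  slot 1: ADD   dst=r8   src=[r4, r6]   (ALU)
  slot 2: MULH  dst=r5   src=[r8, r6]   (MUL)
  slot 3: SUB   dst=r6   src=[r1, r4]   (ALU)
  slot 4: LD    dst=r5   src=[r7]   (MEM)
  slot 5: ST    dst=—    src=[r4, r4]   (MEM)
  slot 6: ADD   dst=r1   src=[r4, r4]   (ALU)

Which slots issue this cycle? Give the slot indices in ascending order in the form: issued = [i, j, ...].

issued = [0, 1, 4]

#0 BR src=r1,r1 dispatched  <A:2 Mu:2 Ld:1 B:0 rd:3 wr:3>
#1 ALU src=r4,r6 dispatched  <A:1 Mu:2 Ld:1 B:0 rd:1 wr:2>
#2 MUL src=r8,r6 held:RD_PORT  <A:1 Mu:2 Ld:1 B:0 rd:1 wr:2>
#3 ALU src=r1,r4 held:RD_PORT  <A:1 Mu:2 Ld:1 B:0 rd:1 wr:2>
#4 MEM src=r7 dispatched  <A:1 Mu:2 Ld:0 B:0 rd:0 wr:1>
#5 MEM src=r4,r4 held:FU  <A:1 Mu:2 Ld:0 B:0 rd:0 wr:1>
#6 ALU src=r4,r4 held:RD_PORT  <A:1 Mu:2 Ld:0 B:0 rd:0 wr:1>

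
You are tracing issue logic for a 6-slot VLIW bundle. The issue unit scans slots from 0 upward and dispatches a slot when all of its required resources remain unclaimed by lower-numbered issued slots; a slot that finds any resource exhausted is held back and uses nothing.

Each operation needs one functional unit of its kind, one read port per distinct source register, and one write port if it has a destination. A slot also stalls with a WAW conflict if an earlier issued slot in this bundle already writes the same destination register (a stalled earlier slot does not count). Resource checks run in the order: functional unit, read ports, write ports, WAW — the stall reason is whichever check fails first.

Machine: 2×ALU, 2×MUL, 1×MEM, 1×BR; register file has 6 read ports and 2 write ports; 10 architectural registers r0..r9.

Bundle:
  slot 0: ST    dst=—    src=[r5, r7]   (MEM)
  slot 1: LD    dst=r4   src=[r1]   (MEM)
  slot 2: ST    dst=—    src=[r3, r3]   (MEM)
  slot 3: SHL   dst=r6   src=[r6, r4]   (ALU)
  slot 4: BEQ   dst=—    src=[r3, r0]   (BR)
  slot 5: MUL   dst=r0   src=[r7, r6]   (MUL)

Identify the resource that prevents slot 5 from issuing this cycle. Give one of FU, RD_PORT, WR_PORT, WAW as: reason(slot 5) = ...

reason(slot 5) = RD_PORT

  0. MEM ⇒ go  {2A/2Mu/0Ld/1B | 4r 2w}
  1. MEM→r4 ⇒ no(FU)  {2A/2Mu/0Ld/1B | 4r 2w}
  2. MEM ⇒ no(FU)  {2A/2Mu/0Ld/1B | 4r 2w}
  3. ALU→r6 ⇒ go  {1A/2Mu/0Ld/1B | 2r 1w}
  4. BR ⇒ go  {1A/2Mu/0Ld/0B | 0r 1w}
  5. MUL→r0 ⇒ no(RD_PORT)  {1A/2Mu/0Ld/0B | 0r 1w}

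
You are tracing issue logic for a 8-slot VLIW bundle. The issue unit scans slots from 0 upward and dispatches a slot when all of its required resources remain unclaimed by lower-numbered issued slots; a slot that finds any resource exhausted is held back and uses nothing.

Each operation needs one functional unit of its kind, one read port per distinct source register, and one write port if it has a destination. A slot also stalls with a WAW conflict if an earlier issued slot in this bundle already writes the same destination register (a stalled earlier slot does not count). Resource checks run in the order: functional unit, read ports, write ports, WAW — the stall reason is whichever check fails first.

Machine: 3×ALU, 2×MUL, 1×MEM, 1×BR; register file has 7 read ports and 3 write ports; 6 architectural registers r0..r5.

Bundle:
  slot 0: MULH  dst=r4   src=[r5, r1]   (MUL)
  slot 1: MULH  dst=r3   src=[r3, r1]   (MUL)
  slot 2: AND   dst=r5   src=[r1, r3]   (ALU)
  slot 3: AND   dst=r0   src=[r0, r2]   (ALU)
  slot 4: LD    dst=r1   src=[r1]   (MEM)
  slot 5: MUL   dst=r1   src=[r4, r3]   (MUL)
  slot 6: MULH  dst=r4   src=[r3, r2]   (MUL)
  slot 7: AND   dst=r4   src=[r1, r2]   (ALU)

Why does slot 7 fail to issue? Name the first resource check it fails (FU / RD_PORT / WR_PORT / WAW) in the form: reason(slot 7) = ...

reason(slot 7) = RD_PORT

slot 0 (MUL): ISSUE — free A3,Mu1,Ld1,B1 rp5 wp2
slot 1 (MUL): ISSUE — free A3,Mu0,Ld1,B1 rp3 wp1
slot 2 (ALU): ISSUE — free A2,Mu0,Ld1,B1 rp1 wp0
slot 3 (ALU): stall RD_PORT — free A2,Mu0,Ld1,B1 rp1 wp0
slot 4 (MEM): stall WR_PORT — free A2,Mu0,Ld1,B1 rp1 wp0
slot 5 (MUL): stall FU — free A2,Mu0,Ld1,B1 rp1 wp0
slot 6 (MUL): stall FU — free A2,Mu0,Ld1,B1 rp1 wp0
slot 7 (ALU): stall RD_PORT — free A2,Mu0,Ld1,B1 rp1 wp0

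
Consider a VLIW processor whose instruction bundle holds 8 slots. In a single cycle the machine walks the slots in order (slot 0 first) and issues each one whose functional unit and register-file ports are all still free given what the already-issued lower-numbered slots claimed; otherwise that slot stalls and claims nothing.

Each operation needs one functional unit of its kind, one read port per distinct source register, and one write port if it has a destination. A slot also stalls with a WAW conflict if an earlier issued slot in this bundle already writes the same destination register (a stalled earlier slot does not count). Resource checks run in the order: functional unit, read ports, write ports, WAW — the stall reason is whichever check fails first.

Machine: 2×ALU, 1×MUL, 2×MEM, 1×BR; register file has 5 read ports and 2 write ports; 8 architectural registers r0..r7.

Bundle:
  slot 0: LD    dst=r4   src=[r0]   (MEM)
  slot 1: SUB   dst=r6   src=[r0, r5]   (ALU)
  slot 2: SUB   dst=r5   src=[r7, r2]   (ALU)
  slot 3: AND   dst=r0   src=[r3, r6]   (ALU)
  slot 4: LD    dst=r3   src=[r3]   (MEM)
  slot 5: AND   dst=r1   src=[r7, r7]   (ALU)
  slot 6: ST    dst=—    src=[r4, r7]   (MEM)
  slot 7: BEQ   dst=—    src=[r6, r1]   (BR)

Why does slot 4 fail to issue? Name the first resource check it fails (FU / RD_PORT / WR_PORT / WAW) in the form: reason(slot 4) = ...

reason(slot 4) = WR_PORT

slot 0 (MEM): ISSUE — free A2,Mu1,Ld1,B1 rp4 wp1
slot 1 (ALU): ISSUE — free A1,Mu1,Ld1,B1 rp2 wp0
slot 2 (ALU): stall WR_PORT — free A1,Mu1,Ld1,B1 rp2 wp0
slot 3 (ALU): stall WR_PORT — free A1,Mu1,Ld1,B1 rp2 wp0
slot 4 (MEM): stall WR_PORT — free A1,Mu1,Ld1,B1 rp2 wp0
slot 5 (ALU): stall WR_PORT — free A1,Mu1,Ld1,B1 rp2 wp0
slot 6 (MEM): ISSUE — free A1,Mu1,Ld0,B1 rp0 wp0
slot 7 (BR): stall RD_PORT — free A1,Mu1,Ld0,B1 rp0 wp0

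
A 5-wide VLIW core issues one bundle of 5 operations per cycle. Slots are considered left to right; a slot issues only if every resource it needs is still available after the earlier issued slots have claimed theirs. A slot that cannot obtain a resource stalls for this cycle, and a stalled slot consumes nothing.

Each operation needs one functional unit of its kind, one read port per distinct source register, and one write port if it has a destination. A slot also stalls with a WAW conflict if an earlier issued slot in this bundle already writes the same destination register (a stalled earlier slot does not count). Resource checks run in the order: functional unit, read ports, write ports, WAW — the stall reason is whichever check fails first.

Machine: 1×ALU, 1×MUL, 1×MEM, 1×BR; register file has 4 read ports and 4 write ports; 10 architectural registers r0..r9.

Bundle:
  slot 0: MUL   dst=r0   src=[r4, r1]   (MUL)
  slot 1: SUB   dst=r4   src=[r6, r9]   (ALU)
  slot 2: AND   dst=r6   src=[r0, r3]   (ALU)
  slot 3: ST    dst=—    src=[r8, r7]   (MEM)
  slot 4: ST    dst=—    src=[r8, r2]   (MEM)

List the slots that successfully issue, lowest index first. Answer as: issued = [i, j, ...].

#0 MUL src=r4,r1 dispatched  <A:1 Mu:0 Ld:1 B:1 rd:2 wr:3>
#1 ALU src=r6,r9 dispatched  <A:0 Mu:0 Ld:1 B:1 rd:0 wr:2>
#2 ALU src=r0,r3 held:FU  <A:0 Mu:0 Ld:1 B:1 rd:0 wr:2>
#3 MEM src=r8,r7 held:RD_PORT  <A:0 Mu:0 Ld:1 B:1 rd:0 wr:2>
#4 MEM src=r8,r2 held:RD_PORT  <A:0 Mu:0 Ld:1 B:1 rd:0 wr:2>

issued = [0, 1]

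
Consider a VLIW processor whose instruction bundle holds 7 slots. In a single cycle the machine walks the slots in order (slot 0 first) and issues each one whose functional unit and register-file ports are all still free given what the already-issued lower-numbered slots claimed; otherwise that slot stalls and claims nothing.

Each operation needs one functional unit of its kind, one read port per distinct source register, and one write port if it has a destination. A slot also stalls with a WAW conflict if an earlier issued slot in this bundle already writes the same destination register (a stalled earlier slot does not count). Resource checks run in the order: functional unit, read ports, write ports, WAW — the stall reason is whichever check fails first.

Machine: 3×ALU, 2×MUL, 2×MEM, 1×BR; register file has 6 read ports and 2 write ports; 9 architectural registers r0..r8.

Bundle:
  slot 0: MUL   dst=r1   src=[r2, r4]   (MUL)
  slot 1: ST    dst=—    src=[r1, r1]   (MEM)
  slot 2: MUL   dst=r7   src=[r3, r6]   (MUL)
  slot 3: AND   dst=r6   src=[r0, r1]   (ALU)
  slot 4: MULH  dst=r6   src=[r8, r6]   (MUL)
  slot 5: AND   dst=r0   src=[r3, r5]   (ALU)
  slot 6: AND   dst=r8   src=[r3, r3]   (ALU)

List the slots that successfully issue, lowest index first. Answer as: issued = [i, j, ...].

issued = [0, 1, 2]

slot 0 (MUL): ISSUE — free A3,Mu1,Ld2,B1 rp4 wp1
slot 1 (MEM): ISSUE — free A3,Mu1,Ld1,B1 rp3 wp1
slot 2 (MUL): ISSUE — free A3,Mu0,Ld1,B1 rp1 wp0
slot 3 (ALU): stall RD_PORT — free A3,Mu0,Ld1,B1 rp1 wp0
slot 4 (MUL): stall FU — free A3,Mu0,Ld1,B1 rp1 wp0
slot 5 (ALU): stall RD_PORT — free A3,Mu0,Ld1,B1 rp1 wp0
slot 6 (ALU): stall WR_PORT — free A3,Mu0,Ld1,B1 rp1 wp0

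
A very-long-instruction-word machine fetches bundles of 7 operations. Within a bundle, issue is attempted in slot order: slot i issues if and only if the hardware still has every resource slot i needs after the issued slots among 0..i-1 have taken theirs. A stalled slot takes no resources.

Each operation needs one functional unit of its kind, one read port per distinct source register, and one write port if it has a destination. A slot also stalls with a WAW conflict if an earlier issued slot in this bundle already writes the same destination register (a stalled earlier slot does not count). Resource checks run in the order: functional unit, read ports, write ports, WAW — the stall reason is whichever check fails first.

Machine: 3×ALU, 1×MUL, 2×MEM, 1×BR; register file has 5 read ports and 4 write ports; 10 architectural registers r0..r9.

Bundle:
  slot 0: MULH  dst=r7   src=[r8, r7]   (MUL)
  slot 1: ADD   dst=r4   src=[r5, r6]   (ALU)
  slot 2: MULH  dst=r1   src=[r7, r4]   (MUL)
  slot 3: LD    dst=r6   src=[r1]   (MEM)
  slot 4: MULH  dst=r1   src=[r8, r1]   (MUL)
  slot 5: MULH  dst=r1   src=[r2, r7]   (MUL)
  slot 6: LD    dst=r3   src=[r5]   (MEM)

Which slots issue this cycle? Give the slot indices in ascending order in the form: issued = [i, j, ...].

issued = [0, 1, 3]

slot 0 (MUL): ISSUE — free A3,Mu0,Ld2,B1 rp3 wp3
slot 1 (ALU): ISSUE — free A2,Mu0,Ld2,B1 rp1 wp2
slot 2 (MUL): stall FU — free A2,Mu0,Ld2,B1 rp1 wp2
slot 3 (MEM): ISSUE — free A2,Mu0,Ld1,B1 rp0 wp1
slot 4 (MUL): stall FU — free A2,Mu0,Ld1,B1 rp0 wp1
slot 5 (MUL): stall FU — free A2,Mu0,Ld1,B1 rp0 wp1
slot 6 (MEM): stall RD_PORT — free A2,Mu0,Ld1,B1 rp0 wp1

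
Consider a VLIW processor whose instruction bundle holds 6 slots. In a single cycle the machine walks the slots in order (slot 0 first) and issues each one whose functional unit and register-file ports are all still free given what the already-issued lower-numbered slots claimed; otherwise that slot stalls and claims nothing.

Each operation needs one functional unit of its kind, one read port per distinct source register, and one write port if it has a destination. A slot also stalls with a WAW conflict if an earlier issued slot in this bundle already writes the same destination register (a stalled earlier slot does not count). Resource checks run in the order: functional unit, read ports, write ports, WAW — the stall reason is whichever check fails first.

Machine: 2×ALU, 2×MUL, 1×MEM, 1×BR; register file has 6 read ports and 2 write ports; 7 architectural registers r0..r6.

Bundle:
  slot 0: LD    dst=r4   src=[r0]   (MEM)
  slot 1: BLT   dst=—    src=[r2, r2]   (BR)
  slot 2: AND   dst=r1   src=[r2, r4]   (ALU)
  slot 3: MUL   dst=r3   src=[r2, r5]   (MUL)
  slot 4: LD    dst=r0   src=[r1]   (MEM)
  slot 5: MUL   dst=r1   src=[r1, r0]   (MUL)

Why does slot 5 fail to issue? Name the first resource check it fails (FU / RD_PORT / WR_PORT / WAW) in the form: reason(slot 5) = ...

#0 MEM src=r0 dispatched  <A:2 Mu:2 Ld:0 B:1 rd:5 wr:1>
#1 BR src=r2,r2 dispatched  <A:2 Mu:2 Ld:0 B:0 rd:4 wr:1>
#2 ALU src=r2,r4 dispatched  <A:1 Mu:2 Ld:0 B:0 rd:2 wr:0>
#3 MUL src=r2,r5 held:WR_PORT  <A:1 Mu:2 Ld:0 B:0 rd:2 wr:0>
#4 MEM src=r1 held:FU  <A:1 Mu:2 Ld:0 B:0 rd:2 wr:0>
#5 MUL src=r1,r0 held:WR_PORT  <A:1 Mu:2 Ld:0 B:0 rd:2 wr:0>

reason(slot 5) = WR_PORT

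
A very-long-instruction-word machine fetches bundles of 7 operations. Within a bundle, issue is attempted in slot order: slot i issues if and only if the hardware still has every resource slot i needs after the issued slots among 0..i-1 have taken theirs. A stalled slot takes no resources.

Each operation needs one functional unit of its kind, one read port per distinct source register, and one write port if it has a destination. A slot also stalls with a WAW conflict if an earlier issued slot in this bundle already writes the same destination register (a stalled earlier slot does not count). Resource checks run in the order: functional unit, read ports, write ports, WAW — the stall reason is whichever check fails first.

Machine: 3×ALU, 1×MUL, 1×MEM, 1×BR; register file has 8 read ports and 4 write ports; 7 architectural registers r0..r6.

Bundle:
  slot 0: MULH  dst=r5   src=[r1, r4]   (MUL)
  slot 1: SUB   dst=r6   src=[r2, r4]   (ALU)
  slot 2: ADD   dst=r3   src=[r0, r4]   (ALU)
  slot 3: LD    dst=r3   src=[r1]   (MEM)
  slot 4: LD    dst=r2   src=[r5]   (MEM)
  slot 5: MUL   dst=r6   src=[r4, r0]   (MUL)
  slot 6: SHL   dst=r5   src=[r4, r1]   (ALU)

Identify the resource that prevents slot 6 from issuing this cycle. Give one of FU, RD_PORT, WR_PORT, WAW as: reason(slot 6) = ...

  0. MUL→r5 ⇒ go  {3A/0Mu/1Ld/1B | 6r 3w}
  1. ALU→r6 ⇒ go  {2A/0Mu/1Ld/1B | 4r 2w}
  2. ALU→r3 ⇒ go  {1A/0Mu/1Ld/1B | 2r 1w}
  3. MEM→r3 ⇒ no(WAW)  {1A/0Mu/1Ld/1B | 2r 1w}
  4. MEM→r2 ⇒ go  {1A/0Mu/0Ld/1B | 1r 0w}
  5. MUL→r6 ⇒ no(FU)  {1A/0Mu/0Ld/1B | 1r 0w}
  6. ALU→r5 ⇒ no(RD_PORT)  {1A/0Mu/0Ld/1B | 1r 0w}

reason(slot 6) = RD_PORT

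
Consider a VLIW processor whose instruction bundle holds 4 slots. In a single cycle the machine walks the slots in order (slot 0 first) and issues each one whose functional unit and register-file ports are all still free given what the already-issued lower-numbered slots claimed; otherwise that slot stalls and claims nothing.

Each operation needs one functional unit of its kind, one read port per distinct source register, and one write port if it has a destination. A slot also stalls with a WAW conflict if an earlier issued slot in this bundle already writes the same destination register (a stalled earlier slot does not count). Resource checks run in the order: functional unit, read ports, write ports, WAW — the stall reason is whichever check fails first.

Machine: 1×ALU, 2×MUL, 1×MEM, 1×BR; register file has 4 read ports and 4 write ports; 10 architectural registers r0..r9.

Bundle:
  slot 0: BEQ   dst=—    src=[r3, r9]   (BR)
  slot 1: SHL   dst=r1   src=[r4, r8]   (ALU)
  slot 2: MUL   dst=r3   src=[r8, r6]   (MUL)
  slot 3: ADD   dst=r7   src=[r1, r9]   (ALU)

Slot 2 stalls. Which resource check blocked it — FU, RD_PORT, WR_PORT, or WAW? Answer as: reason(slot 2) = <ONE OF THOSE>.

reason(slot 2) = RD_PORT

#0 BR src=r3,r9 dispatched  <A:1 Mu:2 Ld:1 B:0 rd:2 wr:4>
#1 ALU src=r4,r8 dispatched  <A:0 Mu:2 Ld:1 B:0 rd:0 wr:3>
#2 MUL src=r8,r6 held:RD_PORT  <A:0 Mu:2 Ld:1 B:0 rd:0 wr:3>
#3 ALU src=r1,r9 held:FU  <A:0 Mu:2 Ld:1 B:0 rd:0 wr:3>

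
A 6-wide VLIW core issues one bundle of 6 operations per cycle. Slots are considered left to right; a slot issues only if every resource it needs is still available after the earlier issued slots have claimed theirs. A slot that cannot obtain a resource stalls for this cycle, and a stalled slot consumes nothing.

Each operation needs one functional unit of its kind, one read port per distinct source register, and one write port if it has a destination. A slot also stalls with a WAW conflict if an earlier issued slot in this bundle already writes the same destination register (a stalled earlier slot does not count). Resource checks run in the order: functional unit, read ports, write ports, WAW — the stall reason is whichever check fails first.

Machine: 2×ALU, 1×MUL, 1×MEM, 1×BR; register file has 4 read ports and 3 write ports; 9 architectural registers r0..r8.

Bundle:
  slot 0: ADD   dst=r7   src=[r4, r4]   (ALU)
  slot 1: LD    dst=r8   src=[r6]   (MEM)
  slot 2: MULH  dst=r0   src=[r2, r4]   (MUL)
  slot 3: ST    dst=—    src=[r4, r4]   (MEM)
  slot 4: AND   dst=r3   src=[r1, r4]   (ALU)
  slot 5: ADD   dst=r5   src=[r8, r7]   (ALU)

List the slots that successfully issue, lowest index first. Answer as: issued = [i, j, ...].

issued = [0, 1, 2]

  0. ALU→r7 ⇒ go  {1A/1Mu/1Ld/1B | 3r 2w}
  1. MEM→r8 ⇒ go  {1A/1Mu/0Ld/1B | 2r 1w}
  2. MUL→r0 ⇒ go  {1A/0Mu/0Ld/1B | 0r 0w}
  3. MEM ⇒ no(FU)  {1A/0Mu/0Ld/1B | 0r 0w}
  4. ALU→r3 ⇒ no(RD_PORT)  {1A/0Mu/0Ld/1B | 0r 0w}
  5. ALU→r5 ⇒ no(RD_PORT)  {1A/0Mu/0Ld/1B | 0r 0w}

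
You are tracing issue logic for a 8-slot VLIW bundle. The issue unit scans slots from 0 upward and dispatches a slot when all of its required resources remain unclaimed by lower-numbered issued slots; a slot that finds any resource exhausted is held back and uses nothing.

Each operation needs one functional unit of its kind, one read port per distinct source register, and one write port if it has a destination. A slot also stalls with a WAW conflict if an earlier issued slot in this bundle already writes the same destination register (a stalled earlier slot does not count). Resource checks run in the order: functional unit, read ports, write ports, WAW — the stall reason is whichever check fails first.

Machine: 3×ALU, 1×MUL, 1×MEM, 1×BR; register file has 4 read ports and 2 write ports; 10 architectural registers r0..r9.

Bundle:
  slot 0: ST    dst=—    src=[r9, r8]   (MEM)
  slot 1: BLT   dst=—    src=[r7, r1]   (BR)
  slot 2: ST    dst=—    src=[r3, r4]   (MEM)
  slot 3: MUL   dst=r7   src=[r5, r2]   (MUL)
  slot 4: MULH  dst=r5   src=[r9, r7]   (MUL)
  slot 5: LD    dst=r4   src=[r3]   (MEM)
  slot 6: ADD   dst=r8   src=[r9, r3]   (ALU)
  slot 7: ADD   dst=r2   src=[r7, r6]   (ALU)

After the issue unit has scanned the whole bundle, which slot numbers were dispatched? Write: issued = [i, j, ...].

issued = [0, 1]

(0) want 1×MEM +2rd +0wr — yes → AL3|MU1|ME0|BR1|rd2|wr2
(1) want 1×BR +2rd +0wr — yes → AL3|MU1|ME0|BR0|rd0|wr2
(2) want 1×MEM +2rd +0wr — FU → AL3|MU1|ME0|BR0|rd0|wr2
(3) want 1×MUL +2rd +1wr — RD_PORT → AL3|MU1|ME0|BR0|rd0|wr2
(4) want 1×MUL +2rd +1wr — RD_PORT → AL3|MU1|ME0|BR0|rd0|wr2
(5) want 1×MEM +1rd +1wr — FU → AL3|MU1|ME0|BR0|rd0|wr2
(6) want 1×ALU +2rd +1wr — RD_PORT → AL3|MU1|ME0|BR0|rd0|wr2
(7) want 1×ALU +2rd +1wr — RD_PORT → AL3|MU1|ME0|BR0|rd0|wr2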